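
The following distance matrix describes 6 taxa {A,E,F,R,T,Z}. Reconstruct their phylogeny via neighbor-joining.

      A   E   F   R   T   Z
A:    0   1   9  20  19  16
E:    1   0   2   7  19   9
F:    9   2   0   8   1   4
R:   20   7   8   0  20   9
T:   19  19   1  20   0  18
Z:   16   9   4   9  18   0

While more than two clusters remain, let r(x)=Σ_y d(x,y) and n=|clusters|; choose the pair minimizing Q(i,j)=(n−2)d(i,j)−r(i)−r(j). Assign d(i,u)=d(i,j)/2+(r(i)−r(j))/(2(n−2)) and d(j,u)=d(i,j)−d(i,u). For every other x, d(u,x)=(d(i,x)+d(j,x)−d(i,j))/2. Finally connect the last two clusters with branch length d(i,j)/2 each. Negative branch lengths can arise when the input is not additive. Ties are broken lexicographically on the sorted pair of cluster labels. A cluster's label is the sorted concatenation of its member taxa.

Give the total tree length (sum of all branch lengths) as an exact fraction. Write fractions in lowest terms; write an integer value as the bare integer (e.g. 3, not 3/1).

step 1: merge (A,E) at d=1, Q=-99; branch lengths A→31/8, E→-23/8; new cluster AE
  updated: d(AE,F)=5, d(AE,R)=13, d(AE,T)=37/2, d(AE,Z)=12
step 2: merge (F,T) at d=1, Q=-145/2; branch lengths F→-73/12, T→85/12; new cluster FT
  updated: d(AE,FT)=45/4, d(FT,R)=27/2, d(FT,Z)=21/2
step 3: merge (AE,FT) at d=45/4, Q=-49; branch lengths AE→47/8, FT→43/8; new cluster AEFT
  updated: d(AEFT,R)=61/8, d(AEFT,Z)=45/8
step 4: merge (AEFT,R) at d=61/8, Q=-89/4; branch lengths AEFT→17/8, R→11/2; new cluster AEFRT
  updated: d(AEFRT,Z)=7/2
step 5: merge (AEFRT,Z) at d=7/2; branch lengths AEFRT→7/4, Z→7/4; new cluster AEFRTZ
final tree: ((((A:31/8,E:-23/8):47/8,(F:-73/12,T:85/12):43/8):17/8,R:11/2):7/4,Z:7/4)
total length: 195/8

195/8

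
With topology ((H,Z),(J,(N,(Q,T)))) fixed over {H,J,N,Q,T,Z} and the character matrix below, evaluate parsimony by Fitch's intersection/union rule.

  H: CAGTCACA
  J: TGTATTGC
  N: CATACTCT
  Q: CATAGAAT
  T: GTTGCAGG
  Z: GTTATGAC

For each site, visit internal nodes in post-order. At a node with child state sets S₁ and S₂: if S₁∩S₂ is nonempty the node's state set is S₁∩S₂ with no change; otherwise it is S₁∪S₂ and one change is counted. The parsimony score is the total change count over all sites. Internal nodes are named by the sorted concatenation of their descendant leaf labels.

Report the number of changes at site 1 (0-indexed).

site 0, node HZ: H={C} ∪ Z={G} → {C,G} (+1)
site 0, node QT: Q={C} ∪ T={G} → {C,G} (+1)
site 0, node NQT: N={C} ∩ QT={C,G} → {C} (+0)
site 0, node JNQT: J={T} ∪ NQT={C} → {C,T} (+1)
site 0, node HJNQTZ: HZ={C,G} ∩ JNQT={C,T} → {C} (+0)
site 1, node HZ: H={A} ∪ Z={T} → {A,T} (+1)
site 1, node QT: Q={A} ∪ T={T} → {A,T} (+1)
site 1, node NQT: N={A} ∩ QT={A,T} → {A} (+0)
site 1, node JNQT: J={G} ∪ NQT={A} → {A,G} (+1)
site 1, node HJNQTZ: HZ={A,T} ∩ JNQT={A,G} → {A} (+0)
site 2, node HZ: H={G} ∪ Z={T} → {G,T} (+1)
site 2, node QT: Q={T} ∩ T={T} → {T} (+0)
site 2, node NQT: N={T} ∩ QT={T} → {T} (+0)
site 2, node JNQT: J={T} ∩ NQT={T} → {T} (+0)
site 2, node HJNQTZ: HZ={G,T} ∩ JNQT={T} → {T} (+0)
site 3, node HZ: H={T} ∪ Z={A} → {A,T} (+1)
site 3, node QT: Q={A} ∪ T={G} → {A,G} (+1)
site 3, node NQT: N={A} ∩ QT={A,G} → {A} (+0)
site 3, node JNQT: J={A} ∩ NQT={A} → {A} (+0)
site 3, node HJNQTZ: HZ={A,T} ∩ JNQT={A} → {A} (+0)
site 4, node HZ: H={C} ∪ Z={T} → {C,T} (+1)
site 4, node QT: Q={G} ∪ T={C} → {C,G} (+1)
site 4, node NQT: N={C} ∩ QT={C,G} → {C} (+0)
site 4, node JNQT: J={T} ∪ NQT={C} → {C,T} (+1)
site 4, node HJNQTZ: HZ={C,T} ∩ JNQT={C,T} → {C,T} (+0)
site 5, node HZ: H={A} ∪ Z={G} → {A,G} (+1)
site 5, node QT: Q={A} ∩ T={A} → {A} (+0)
site 5, node NQT: N={T} ∪ QT={A} → {A,T} (+1)
site 5, node JNQT: J={T} ∩ NQT={A,T} → {T} (+0)
site 5, node HJNQTZ: HZ={A,G} ∪ JNQT={T} → {A,G,T} (+1)
site 6, node HZ: H={C} ∪ Z={A} → {A,C} (+1)
site 6, node QT: Q={A} ∪ T={G} → {A,G} (+1)
site 6, node NQT: N={C} ∪ QT={A,G} → {A,C,G} (+1)
site 6, node JNQT: J={G} ∩ NQT={A,C,G} → {G} (+0)
site 6, node HJNQTZ: HZ={A,C} ∪ JNQT={G} → {A,C,G} (+1)
site 7, node HZ: H={A} ∪ Z={C} → {A,C} (+1)
site 7, node QT: Q={T} ∪ T={G} → {G,T} (+1)
site 7, node NQT: N={T} ∩ QT={G,T} → {T} (+0)
site 7, node JNQT: J={C} ∪ NQT={T} → {C,T} (+1)
site 7, node HJNQTZ: HZ={A,C} ∩ JNQT={C,T} → {C} (+0)
per-site changes: [3, 3, 1, 2, 3, 3, 4, 3]; total = 22

3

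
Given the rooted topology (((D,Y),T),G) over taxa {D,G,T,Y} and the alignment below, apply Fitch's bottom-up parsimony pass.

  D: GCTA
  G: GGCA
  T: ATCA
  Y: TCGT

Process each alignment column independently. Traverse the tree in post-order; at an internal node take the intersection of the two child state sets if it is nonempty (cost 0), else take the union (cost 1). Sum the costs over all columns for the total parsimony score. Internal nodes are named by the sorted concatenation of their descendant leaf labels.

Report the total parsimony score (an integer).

site 0, node DY: D={G} ∪ Y={T} → {G,T} (+1)
site 0, node DTY: DY={G,T} ∪ T={A} → {A,G,T} (+1)
site 0, node DGTY: DTY={A,G,T} ∩ G={G} → {G} (+0)
site 1, node DY: D={C} ∩ Y={C} → {C} (+0)
site 1, node DTY: DY={C} ∪ T={T} → {C,T} (+1)
site 1, node DGTY: DTY={C,T} ∪ G={G} → {C,G,T} (+1)
site 2, node DY: D={T} ∪ Y={G} → {G,T} (+1)
site 2, node DTY: DY={G,T} ∪ T={C} → {C,G,T} (+1)
site 2, node DGTY: DTY={C,G,T} ∩ G={C} → {C} (+0)
site 3, node DY: D={A} ∪ Y={T} → {A,T} (+1)
site 3, node DTY: DY={A,T} ∩ T={A} → {A} (+0)
site 3, node DGTY: DTY={A} ∩ G={A} → {A} (+0)
per-site changes: [2, 2, 2, 1]; total = 7

7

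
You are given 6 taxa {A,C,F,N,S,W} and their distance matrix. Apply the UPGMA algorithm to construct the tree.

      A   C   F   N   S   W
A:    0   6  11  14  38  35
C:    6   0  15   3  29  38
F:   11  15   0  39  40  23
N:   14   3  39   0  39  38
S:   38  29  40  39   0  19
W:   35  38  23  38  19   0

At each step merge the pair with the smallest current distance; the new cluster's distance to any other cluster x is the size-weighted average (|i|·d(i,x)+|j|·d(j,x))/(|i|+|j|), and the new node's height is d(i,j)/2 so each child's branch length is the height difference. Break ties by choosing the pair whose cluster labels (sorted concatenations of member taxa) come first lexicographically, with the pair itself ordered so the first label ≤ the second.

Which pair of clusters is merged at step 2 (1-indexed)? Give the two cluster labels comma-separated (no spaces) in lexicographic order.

step 1: merge (C,N) at d=3; branch lengths C→3/2, N→3/2; new cluster CN
  updated: d(A,CN)=10, d(CN,F)=27, d(CN,S)=34, d(CN,W)=38
step 2: merge (A,CN) at d=10; branch lengths A→5, CN→7/2; new cluster ACN
  updated: d(ACN,F)=65/3, d(ACN,S)=106/3, d(ACN,W)=37
step 3: merge (S,W) at d=19; branch lengths S→19/2, W→19/2; new cluster SW
  updated: d(ACN,SW)=217/6, d(F,SW)=63/2
step 4: merge (ACN,F) at d=65/3; branch lengths ACN→35/6, F→65/6; new cluster ACFN
  updated: d(ACFN,SW)=35
step 5: merge (ACFN,SW) at d=35; branch lengths ACFN→20/3, SW→8; new cluster ACFNSW
final tree: (((A:5,(C:3/2,N:3/2):7/2):35/6,F:65/6):20/3,(S:19/2,W:19/2):8)
total length: 371/6

A,CN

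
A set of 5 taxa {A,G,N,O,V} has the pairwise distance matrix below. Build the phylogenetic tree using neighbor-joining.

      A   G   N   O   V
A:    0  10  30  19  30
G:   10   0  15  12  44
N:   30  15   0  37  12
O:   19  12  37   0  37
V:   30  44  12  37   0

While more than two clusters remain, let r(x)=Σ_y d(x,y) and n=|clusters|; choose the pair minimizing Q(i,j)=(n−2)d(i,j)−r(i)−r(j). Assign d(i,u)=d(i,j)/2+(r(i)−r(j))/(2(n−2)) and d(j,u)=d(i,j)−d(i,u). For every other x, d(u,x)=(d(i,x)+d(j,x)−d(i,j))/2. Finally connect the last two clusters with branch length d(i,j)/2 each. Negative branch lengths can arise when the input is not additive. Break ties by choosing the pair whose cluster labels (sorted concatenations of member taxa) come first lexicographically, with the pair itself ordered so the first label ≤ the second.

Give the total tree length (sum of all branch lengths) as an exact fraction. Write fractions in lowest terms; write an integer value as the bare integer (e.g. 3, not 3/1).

407/8

1. join N+V (d=12, Q=-181) ⇒ NV; edges |N|=7/6, |V|=65/6
  updated: d(A,NV)=24, d(G,NV)=47/2, d(NV,O)=31
2. join A+NV (d=24, Q=-167/2) ⇒ ANV; edges |A|=45/8, |NV|=147/8
  updated: d(ANV,G)=19/4, d(ANV,O)=13
3. join ANV+G (d=19/4, Q=-119/4) ⇒ AGNV; edges |ANV|=23/8, |G|=15/8
  updated: d(AGNV,O)=81/8
4. join AGNV+O (d=81/8) ⇒ AGNOV; edges |AGNV|=81/16, |O|=81/16
final tree: (((A:45/8,(N:7/6,V:65/6):147/8):23/8,G:15/8):81/16,O:81/16)
total length: 407/8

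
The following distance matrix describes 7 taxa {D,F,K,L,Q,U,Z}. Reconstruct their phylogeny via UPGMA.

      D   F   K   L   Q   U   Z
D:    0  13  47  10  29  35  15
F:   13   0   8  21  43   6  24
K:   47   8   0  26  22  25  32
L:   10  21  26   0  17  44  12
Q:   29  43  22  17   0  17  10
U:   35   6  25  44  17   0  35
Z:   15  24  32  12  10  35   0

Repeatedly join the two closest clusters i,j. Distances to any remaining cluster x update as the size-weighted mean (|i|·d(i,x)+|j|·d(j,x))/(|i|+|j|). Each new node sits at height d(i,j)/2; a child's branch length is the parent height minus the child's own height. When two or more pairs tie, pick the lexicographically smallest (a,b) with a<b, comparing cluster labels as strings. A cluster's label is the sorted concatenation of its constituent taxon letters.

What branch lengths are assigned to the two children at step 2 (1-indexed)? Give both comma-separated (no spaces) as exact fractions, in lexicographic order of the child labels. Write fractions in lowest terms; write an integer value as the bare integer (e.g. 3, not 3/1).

iteration 1: select F,U (d=6); attach at lengths (3, 3); label the merged cluster FU
  updated: d(D,FU)=24, d(FU,K)=33/2, d(FU,L)=65/2, d(FU,Q)=30, d(FU,Z)=59/2
iteration 2: select D,L (d=10); attach at lengths (5, 5); label the merged cluster DL
  updated: d(DL,FU)=113/4, d(DL,K)=73/2, d(DL,Q)=23, d(DL,Z)=27/2
iteration 3: select Q,Z (d=10); attach at lengths (5, 5); label the merged cluster QZ
  updated: d(DL,QZ)=73/4, d(FU,QZ)=119/4, d(K,QZ)=27
iteration 4: select FU,K (d=33/2); attach at lengths (21/4, 33/4); label the merged cluster FKU
  updated: d(DL,FKU)=31, d(FKU,QZ)=173/6
iteration 5: select DL,QZ (d=73/4); attach at lengths (33/8, 33/8); label the merged cluster DLQZ
  updated: d(DLQZ,FKU)=359/12
iteration 6: select DLQZ,FKU (d=359/12); attach at lengths (35/6, 161/24); label the merged cluster DFKLQUZ
final tree: (((D:5,L:5):33/8,(Q:5,Z:5):33/8):35/6,((F:3,U:3):21/4,K:33/4):161/24)
total length: 1447/24

5,5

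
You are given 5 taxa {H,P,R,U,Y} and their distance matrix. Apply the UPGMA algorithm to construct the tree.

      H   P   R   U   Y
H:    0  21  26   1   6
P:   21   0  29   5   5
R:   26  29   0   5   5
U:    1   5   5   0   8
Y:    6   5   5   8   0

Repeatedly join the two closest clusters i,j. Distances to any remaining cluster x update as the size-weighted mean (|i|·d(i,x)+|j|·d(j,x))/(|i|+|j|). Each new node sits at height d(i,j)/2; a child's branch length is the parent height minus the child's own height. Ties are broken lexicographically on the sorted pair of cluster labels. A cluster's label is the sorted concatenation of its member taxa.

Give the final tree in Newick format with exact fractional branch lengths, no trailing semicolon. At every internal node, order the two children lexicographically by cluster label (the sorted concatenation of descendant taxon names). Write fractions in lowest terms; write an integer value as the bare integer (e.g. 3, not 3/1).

(((H:1/2,U:1/2):9/2,(P:5/2,Y:5/2):5/2):25/8,R:65/8)

iteration 1: select H,U (d=1); attach at lengths (1/2, 1/2); label the merged cluster HU
  updated: d(HU,P)=13, d(HU,R)=31/2, d(HU,Y)=7
iteration 2: select P,Y (d=5); attach at lengths (5/2, 5/2); label the merged cluster PY
  updated: d(HU,PY)=10, d(PY,R)=17
iteration 3: select HU,PY (d=10); attach at lengths (9/2, 5/2); label the merged cluster HPUY
  updated: d(HPUY,R)=65/4
iteration 4: select HPUY,R (d=65/4); attach at lengths (25/8, 65/8); label the merged cluster HPRUY
final tree: (((H:1/2,U:1/2):9/2,(P:5/2,Y:5/2):5/2):25/8,R:65/8)
total length: 97/4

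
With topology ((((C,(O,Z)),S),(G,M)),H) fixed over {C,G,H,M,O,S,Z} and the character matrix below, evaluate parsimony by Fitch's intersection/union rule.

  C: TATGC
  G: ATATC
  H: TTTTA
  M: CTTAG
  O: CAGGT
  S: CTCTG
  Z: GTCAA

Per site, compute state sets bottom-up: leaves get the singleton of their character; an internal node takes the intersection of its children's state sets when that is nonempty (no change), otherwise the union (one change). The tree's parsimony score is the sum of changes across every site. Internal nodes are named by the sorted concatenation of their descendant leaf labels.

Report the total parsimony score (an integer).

18

site 0, node OZ: O={C} ∪ Z={G} → {C,G} (+1)
site 0, node COZ: C={T} ∪ OZ={C,G} → {C,G,T} (+1)
site 0, node COSZ: COZ={C,G,T} ∩ S={C} → {C} (+0)
site 0, node GM: G={A} ∪ M={C} → {A,C} (+1)
site 0, node CGMOSZ: COSZ={C} ∩ GM={A,C} → {C} (+0)
site 0, node CGHMOSZ: CGMOSZ={C} ∪ H={T} → {C,T} (+1)
site 1, node OZ: O={A} ∪ Z={T} → {A,T} (+1)
site 1, node COZ: C={A} ∩ OZ={A,T} → {A} (+0)
site 1, node COSZ: COZ={A} ∪ S={T} → {A,T} (+1)
site 1, node GM: G={T} ∩ M={T} → {T} (+0)
site 1, node CGMOSZ: COSZ={A,T} ∩ GM={T} → {T} (+0)
site 1, node CGHMOSZ: CGMOSZ={T} ∩ H={T} → {T} (+0)
site 2, node OZ: O={G} ∪ Z={C} → {C,G} (+1)
site 2, node COZ: C={T} ∪ OZ={C,G} → {C,G,T} (+1)
site 2, node COSZ: COZ={C,G,T} ∩ S={C} → {C} (+0)
site 2, node GM: G={A} ∪ M={T} → {A,T} (+1)
site 2, node CGMOSZ: COSZ={C} ∪ GM={A,T} → {A,C,T} (+1)
site 2, node CGHMOSZ: CGMOSZ={A,C,T} ∩ H={T} → {T} (+0)
site 3, node OZ: O={G} ∪ Z={A} → {A,G} (+1)
site 3, node COZ: C={G} ∩ OZ={A,G} → {G} (+0)
site 3, node COSZ: COZ={G} ∪ S={T} → {G,T} (+1)
site 3, node GM: G={T} ∪ M={A} → {A,T} (+1)
site 3, node CGMOSZ: COSZ={G,T} ∩ GM={A,T} → {T} (+0)
site 3, node CGHMOSZ: CGMOSZ={T} ∩ H={T} → {T} (+0)
site 4, node OZ: O={T} ∪ Z={A} → {A,T} (+1)
site 4, node COZ: C={C} ∪ OZ={A,T} → {A,C,T} (+1)
site 4, node COSZ: COZ={A,C,T} ∪ S={G} → {A,C,G,T} (+1)
site 4, node GM: G={C} ∪ M={G} → {C,G} (+1)
site 4, node CGMOSZ: COSZ={A,C,G,T} ∩ GM={C,G} → {C,G} (+0)
site 4, node CGHMOSZ: CGMOSZ={C,G} ∪ H={A} → {A,C,G} (+1)
per-site changes: [4, 2, 4, 3, 5]; total = 18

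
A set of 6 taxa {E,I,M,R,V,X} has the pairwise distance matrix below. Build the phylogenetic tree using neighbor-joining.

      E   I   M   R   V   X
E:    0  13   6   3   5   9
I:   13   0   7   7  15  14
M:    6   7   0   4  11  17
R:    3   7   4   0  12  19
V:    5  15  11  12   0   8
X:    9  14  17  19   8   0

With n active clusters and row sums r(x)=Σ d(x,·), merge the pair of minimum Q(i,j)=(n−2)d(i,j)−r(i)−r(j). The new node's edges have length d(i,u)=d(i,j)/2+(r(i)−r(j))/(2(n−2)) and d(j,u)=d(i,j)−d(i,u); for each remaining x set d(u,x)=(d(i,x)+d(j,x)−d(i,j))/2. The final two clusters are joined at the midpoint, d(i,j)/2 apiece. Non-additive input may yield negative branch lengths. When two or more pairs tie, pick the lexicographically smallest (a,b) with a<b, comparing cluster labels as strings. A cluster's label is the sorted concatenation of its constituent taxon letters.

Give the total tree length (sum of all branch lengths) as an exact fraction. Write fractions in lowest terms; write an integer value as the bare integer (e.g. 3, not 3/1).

1. join V+X (d=8, Q=-86) ⇒ VX; edges |V|=2, |X|=6
  updated: d(E,VX)=3, d(I,VX)=21/2, d(M,VX)=10, d(R,VX)=23/2
2. join E+VX (d=3, Q=-51) ⇒ EVX; edges |E|=-1/6, |VX|=19/6
  updated: d(EVX,I)=41/4, d(EVX,M)=13/2, d(EVX,R)=23/4
3. join EVX+R (d=23/4, Q=-111/4) ⇒ ERVX; edges |EVX|=69/16, |R|=23/16
  updated: d(ERVX,I)=23/4, d(ERVX,M)=19/8
4. join ERVX+I (d=23/4, Q=-121/8) ⇒ EIRVX; edges |ERVX|=9/16, |I|=83/16
  updated: d(EIRVX,M)=29/16
5. join EIRVX+M (d=29/16) ⇒ EIMRVX; edges |EIRVX|=29/32, |M|=29/32
final tree: ((((E:-1/6,(V:2,X:6):19/6):69/16,R:23/16):9/16,I:83/16):29/32,M:29/32)
total length: 389/16

389/16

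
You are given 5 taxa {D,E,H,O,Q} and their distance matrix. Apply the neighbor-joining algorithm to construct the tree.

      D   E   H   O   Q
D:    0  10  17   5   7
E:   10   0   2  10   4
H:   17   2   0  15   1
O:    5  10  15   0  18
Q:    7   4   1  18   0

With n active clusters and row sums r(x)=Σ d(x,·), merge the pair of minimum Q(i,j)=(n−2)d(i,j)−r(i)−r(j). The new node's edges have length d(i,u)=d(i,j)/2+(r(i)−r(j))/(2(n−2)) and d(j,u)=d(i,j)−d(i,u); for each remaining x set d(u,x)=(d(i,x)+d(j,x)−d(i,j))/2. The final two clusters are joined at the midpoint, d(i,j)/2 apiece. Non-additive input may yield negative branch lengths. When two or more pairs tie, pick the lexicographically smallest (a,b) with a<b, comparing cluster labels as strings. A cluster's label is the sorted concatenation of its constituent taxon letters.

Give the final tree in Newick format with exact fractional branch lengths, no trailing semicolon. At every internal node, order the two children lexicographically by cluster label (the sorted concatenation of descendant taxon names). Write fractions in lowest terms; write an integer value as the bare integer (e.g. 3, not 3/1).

((((D:1,O:4):65/8,E:-5/8):25/8,H:7/8):1/16,Q:1/16)

step 1: merge (D,O) at d=5, Q=-72; branch lengths D→1, O→4; new cluster DO
  updated: d(DO,E)=15/2, d(DO,H)=27/2, d(DO,Q)=10
step 2: merge (DO,E) at d=15/2, Q=-59/2; branch lengths DO→65/8, E→-5/8; new cluster DEO
  updated: d(DEO,H)=4, d(DEO,Q)=13/4
step 3: merge (DEO,H) at d=4, Q=-33/4; branch lengths DEO→25/8, H→7/8; new cluster DEHO
  updated: d(DEHO,Q)=1/8
step 4: merge (DEHO,Q) at d=1/8; branch lengths DEHO→1/16, Q→1/16; new cluster DEHOQ
final tree: ((((D:1,O:4):65/8,E:-5/8):25/8,H:7/8):1/16,Q:1/16)
total length: 133/8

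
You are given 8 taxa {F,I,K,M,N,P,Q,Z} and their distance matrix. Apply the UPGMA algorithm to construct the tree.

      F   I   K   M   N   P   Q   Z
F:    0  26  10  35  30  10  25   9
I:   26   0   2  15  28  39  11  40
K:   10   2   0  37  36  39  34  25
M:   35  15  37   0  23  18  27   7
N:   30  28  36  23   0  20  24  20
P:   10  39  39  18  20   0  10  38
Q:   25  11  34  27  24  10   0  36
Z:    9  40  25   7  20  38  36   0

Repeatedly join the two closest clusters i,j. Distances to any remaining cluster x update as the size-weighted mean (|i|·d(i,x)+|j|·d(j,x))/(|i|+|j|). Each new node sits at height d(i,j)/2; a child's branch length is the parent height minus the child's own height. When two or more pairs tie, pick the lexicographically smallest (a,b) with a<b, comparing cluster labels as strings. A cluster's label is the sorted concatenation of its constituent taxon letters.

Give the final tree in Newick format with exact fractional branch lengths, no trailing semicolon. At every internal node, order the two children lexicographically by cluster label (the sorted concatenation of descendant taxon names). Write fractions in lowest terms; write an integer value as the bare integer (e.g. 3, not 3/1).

step 1: merge (I,K) at d=2; branch lengths I→1, K→1; new cluster IK
  updated: d(F,IK)=18, d(IK,M)=26, d(IK,N)=32, d(IK,P)=39, d(IK,Q)=45/2, d(IK,Z)=65/2
step 2: merge (M,Z) at d=7; branch lengths M→7/2, Z→7/2; new cluster MZ
  updated: d(F,MZ)=22, d(IK,MZ)=117/4, d(MZ,N)=43/2, d(MZ,P)=28, d(MZ,Q)=63/2
step 3: merge (F,P) at d=10; branch lengths F→5, P→5; new cluster FP
  updated: d(FP,IK)=57/2, d(FP,MZ)=25, d(FP,N)=25, d(FP,Q)=35/2
step 4: merge (FP,Q) at d=35/2; branch lengths FP→15/4, Q→35/4; new cluster FPQ
  updated: d(FPQ,IK)=53/2, d(FPQ,MZ)=163/6, d(FPQ,N)=74/3
step 5: merge (MZ,N) at d=43/2; branch lengths MZ→29/4, N→43/4; new cluster MNZ
  updated: d(FPQ,MNZ)=79/3, d(IK,MNZ)=181/6
step 6: merge (FPQ,MNZ) at d=79/3; branch lengths FPQ→53/12, MNZ→29/12; new cluster FMNPQZ
  updated: d(FMNPQZ,IK)=85/3
step 7: merge (FMNPQZ,IK) at d=85/3; branch lengths FMNPQZ→1, IK→79/6; new cluster FIKMNPQZ
final tree: ((((F:5,P:5):15/4,Q:35/4):53/12,((M:7/2,Z:7/2):29/4,N:43/4):29/12):1,(I:1,K:1):79/6)
total length: 141/2

((((F:5,P:5):15/4,Q:35/4):53/12,((M:7/2,Z:7/2):29/4,N:43/4):29/12):1,(I:1,K:1):79/6)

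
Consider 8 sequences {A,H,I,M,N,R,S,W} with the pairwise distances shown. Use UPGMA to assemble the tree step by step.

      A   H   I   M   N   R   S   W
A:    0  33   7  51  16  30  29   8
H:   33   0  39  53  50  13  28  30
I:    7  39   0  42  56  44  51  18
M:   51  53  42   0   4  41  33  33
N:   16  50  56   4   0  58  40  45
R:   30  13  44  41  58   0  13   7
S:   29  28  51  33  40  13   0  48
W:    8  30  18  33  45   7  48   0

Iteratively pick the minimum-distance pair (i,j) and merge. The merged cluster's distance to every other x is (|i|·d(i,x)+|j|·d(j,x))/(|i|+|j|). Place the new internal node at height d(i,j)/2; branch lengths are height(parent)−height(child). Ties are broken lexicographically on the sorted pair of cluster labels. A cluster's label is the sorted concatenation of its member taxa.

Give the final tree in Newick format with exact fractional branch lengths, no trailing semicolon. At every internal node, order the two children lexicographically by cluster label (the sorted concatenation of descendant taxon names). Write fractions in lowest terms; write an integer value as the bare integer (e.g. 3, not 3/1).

((((A:7/2,I:7/2):65/6,(H:43/4,(R:7/2,W:7/2):29/4):43/12):77/30,S:169/10):281/60,(M:2,N:2):235/12)

1. join M+N (d=4) ⇒ MN; edges |M|=2, |N|=2
  updated: d(A,MN)=67/2, d(H,MN)=103/2, d(I,MN)=49, d(MN,R)=99/2, d(MN,S)=73/2, d(MN,W)=39
2. join A+I (d=7) ⇒ AI; edges |A|=7/2, |I|=7/2
  updated: d(AI,H)=36, d(AI,MN)=165/4, d(AI,R)=37, d(AI,S)=40, d(AI,W)=13
3. join R+W (d=7) ⇒ RW; edges |R|=7/2, |W|=7/2
  updated: d(AI,RW)=25, d(H,RW)=43/2, d(MN,RW)=177/4, d(RW,S)=61/2
4. join H+RW (d=43/2) ⇒ HRW; edges |H|=43/4, |RW|=29/4
  updated: d(AI,HRW)=86/3, d(HRW,MN)=140/3, d(HRW,S)=89/3
5. join AI+HRW (d=86/3) ⇒ AHIRW; edges |AI|=65/6, |HRW|=43/12
  updated: d(AHIRW,MN)=89/2, d(AHIRW,S)=169/5
6. join AHIRW+S (d=169/5) ⇒ AHIRSW; edges |AHIRW|=77/30, |S|=169/10
  updated: d(AHIRSW,MN)=259/6
7. join AHIRSW+MN (d=259/6) ⇒ AHIMNRSW; edges |AHIRSW|=281/60, |MN|=235/12
final tree: ((((A:7/2,I:7/2):65/6,(H:43/4,(R:7/2,W:7/2):29/4):43/12):77/30,S:169/10):281/60,(M:2,N:2):235/12)
total length: 1883/20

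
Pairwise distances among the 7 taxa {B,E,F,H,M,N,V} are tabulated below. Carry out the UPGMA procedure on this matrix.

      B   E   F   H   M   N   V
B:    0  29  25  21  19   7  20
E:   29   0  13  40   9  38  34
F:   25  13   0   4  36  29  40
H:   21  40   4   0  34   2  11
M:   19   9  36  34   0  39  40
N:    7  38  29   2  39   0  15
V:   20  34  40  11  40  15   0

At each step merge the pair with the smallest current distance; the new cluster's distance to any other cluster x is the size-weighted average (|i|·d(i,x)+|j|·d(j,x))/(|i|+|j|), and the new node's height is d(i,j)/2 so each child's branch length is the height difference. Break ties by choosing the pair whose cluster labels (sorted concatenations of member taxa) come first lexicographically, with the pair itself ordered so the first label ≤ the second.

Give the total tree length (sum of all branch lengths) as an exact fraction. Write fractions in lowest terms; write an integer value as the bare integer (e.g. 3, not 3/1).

1289/20

1. join H+N (d=2) ⇒ HN; edges |H|=1, |N|=1
  updated: d(B,HN)=14, d(E,HN)=39, d(F,HN)=33/2, d(HN,M)=73/2, d(HN,V)=13
2. join E+M (d=9) ⇒ EM; edges |E|=9/2, |M|=9/2
  updated: d(B,EM)=24, d(EM,F)=49/2, d(EM,HN)=151/4, d(EM,V)=37
3. join HN+V (d=13) ⇒ HNV; edges |HN|=11/2, |V|=13/2
  updated: d(B,HNV)=16, d(EM,HNV)=75/2, d(F,HNV)=73/3
4. join B+HNV (d=16) ⇒ BHNV; edges |B|=8, |HNV|=3/2
  updated: d(BHNV,EM)=273/8, d(BHNV,F)=49/2
5. join BHNV+F (d=49/2) ⇒ BFHNV; edges |BHNV|=17/4, |F|=49/4
  updated: d(BFHNV,EM)=161/5
6. join BFHNV+EM (d=161/5) ⇒ BEFHMNV; edges |BFHNV|=77/20, |EM|=58/5
final tree: (((B:8,((H:1,N:1):11/2,V:13/2):3/2):17/4,F:49/4):77/20,(E:9/2,M:9/2):58/5)
total length: 1289/20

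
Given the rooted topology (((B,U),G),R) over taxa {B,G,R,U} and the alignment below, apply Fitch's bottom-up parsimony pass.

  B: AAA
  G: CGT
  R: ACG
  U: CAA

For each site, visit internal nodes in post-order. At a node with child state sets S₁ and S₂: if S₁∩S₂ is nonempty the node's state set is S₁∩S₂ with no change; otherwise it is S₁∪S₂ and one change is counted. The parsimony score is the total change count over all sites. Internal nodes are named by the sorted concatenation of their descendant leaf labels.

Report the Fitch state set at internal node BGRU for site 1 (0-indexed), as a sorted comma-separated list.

BU@0: {A} ∪ {C} = {A,C} (union, +1)
BGU@0: {A,C} ∩ {C} = {C} (intersection, +0)
BGRU@0: {C} ∪ {A} = {A,C} (union, +1)
BU@1: {A} ∩ {A} = {A} (intersection, +0)
BGU@1: {A} ∪ {G} = {A,G} (union, +1)
BGRU@1: {A,G} ∪ {C} = {A,C,G} (union, +1)
BU@2: {A} ∩ {A} = {A} (intersection, +0)
BGU@2: {A} ∪ {T} = {A,T} (union, +1)
BGRU@2: {A,T} ∪ {G} = {A,G,T} (union, +1)
per-site changes: [2, 2, 2]; total = 6

A,C,G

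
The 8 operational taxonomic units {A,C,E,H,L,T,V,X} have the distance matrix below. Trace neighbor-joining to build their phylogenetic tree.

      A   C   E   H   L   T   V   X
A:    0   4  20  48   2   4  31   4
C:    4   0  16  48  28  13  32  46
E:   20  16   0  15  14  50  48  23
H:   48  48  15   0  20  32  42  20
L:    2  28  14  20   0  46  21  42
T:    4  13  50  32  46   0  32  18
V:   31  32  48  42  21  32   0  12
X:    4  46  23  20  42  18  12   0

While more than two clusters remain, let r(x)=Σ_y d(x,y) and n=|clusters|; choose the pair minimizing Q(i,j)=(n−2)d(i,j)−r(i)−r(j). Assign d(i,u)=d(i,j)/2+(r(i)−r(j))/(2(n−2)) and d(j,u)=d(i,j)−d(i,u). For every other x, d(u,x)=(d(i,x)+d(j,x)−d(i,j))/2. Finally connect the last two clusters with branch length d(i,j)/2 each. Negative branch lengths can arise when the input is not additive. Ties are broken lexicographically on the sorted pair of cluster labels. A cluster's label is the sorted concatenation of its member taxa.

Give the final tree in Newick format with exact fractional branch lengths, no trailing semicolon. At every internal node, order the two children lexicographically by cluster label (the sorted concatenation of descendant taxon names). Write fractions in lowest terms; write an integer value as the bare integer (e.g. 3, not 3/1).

(((A:-101/16,(((E:17/4,H:43/4):89/20,L:101/20):449/48,(V:305/32,X:79/32):409/48):63/8):61/16,C:105/16):103/32,T:103/32)

iteration 1: select E,H (d=15, Q=-321); attach at lengths (17/4, 43/4); label the merged cluster EH
  updated: d(A,EH)=53/2, d(C,EH)=49/2, d(EH,L)=19/2, d(EH,T)=67/2, d(EH,V)=75/2, d(EH,X)=14
iteration 2: select EH,L (d=19/2, Q=-493/2); attach at lengths (89/20, 101/20); label the merged cluster EHL
  updated: d(A,EHL)=19/2, d(C,EHL)=43/2, d(EHL,T)=35, d(EHL,V)=49/2, d(EHL,X)=93/4
iteration 3: select V,X (d=12, Q=-747/4); attach at lengths (305/32, 79/32); label the merged cluster VX
  updated: d(A,VX)=23/2, d(C,VX)=33, d(EHL,VX)=143/8, d(T,VX)=19
iteration 4: select EHL,VX (d=143/8, Q=-893/8); attach at lengths (449/48, 409/48); label the merged cluster EHLVX
  updated: d(A,EHLVX)=25/16, d(C,EHLVX)=293/16, d(EHLVX,T)=289/16
iteration 5: select A,EHLVX (d=25/16, Q=-355/8); attach at lengths (-101/16, 63/8); label the merged cluster AEHLVX
  updated: d(AEHLVX,C)=83/8, d(AEHLVX,T)=41/4
iteration 6: select AEHLVX,C (d=83/8, Q=-269/8); attach at lengths (61/16, 105/16); label the merged cluster ACEHLVX
  updated: d(ACEHLVX,T)=103/16
iteration 7: select ACEHLVX,T (d=103/16); attach at lengths (103/32, 103/32); label the merged cluster ACEHLTVX
final tree: (((A:-101/16,(((E:17/4,H:43/4):89/20,L:101/20):449/48,(V:305/32,X:79/32):409/48):63/8):61/16,C:105/16):103/32,T:103/32)
total length: 291/4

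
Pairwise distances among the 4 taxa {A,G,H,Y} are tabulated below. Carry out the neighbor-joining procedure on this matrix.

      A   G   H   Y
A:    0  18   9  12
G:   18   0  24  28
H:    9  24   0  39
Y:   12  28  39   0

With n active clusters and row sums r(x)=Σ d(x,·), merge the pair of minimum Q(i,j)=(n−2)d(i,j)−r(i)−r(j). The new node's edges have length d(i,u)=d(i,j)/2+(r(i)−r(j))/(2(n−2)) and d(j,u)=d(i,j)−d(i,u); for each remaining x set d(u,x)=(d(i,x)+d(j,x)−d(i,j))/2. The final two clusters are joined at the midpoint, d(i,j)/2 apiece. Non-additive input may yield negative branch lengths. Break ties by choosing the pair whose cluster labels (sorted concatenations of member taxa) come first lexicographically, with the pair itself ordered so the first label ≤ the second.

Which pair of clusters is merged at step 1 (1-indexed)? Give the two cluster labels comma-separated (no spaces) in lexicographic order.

A,Y

1. join A+Y (d=12, Q=-94) ⇒ AY; edges |A|=-4, |Y|=16
  updated: d(AY,G)=17, d(AY,H)=18
2. join AY+G (d=17, Q=-59) ⇒ AGY; edges |AY|=11/2, |G|=23/2
  updated: d(AGY,H)=25/2
3. join AGY+H (d=25/2) ⇒ AGHY; edges |AGY|=25/4, |H|=25/4
final tree: (((A:-4,Y:16):11/2,G:23/2):25/4,H:25/4)
total length: 83/2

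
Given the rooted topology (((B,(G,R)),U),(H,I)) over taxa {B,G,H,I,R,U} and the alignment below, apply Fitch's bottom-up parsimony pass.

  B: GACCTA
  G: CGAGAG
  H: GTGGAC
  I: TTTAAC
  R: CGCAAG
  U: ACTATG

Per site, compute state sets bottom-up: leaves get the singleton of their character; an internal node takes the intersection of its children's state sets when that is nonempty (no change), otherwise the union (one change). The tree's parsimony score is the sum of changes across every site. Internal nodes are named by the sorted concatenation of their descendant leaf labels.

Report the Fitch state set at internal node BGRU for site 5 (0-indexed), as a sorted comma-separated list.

GR@0: {C} ∩ {C} = {C} (intersection, +0)
BGR@0: {G} ∪ {C} = {C,G} (union, +1)
BGRU@0: {C,G} ∪ {A} = {A,C,G} (union, +1)
HI@0: {G} ∪ {T} = {G,T} (union, +1)
BGHIRU@0: {A,C,G} ∩ {G,T} = {G} (intersection, +0)
GR@1: {G} ∩ {G} = {G} (intersection, +0)
BGR@1: {A} ∪ {G} = {A,G} (union, +1)
BGRU@1: {A,G} ∪ {C} = {A,C,G} (union, +1)
HI@1: {T} ∩ {T} = {T} (intersection, +0)
BGHIRU@1: {A,C,G} ∪ {T} = {A,C,G,T} (union, +1)
GR@2: {A} ∪ {C} = {A,C} (union, +1)
BGR@2: {C} ∩ {A,C} = {C} (intersection, +0)
BGRU@2: {C} ∪ {T} = {C,T} (union, +1)
HI@2: {G} ∪ {T} = {G,T} (union, +1)
BGHIRU@2: {C,T} ∩ {G,T} = {T} (intersection, +0)
GR@3: {G} ∪ {A} = {A,G} (union, +1)
BGR@3: {C} ∪ {A,G} = {A,C,G} (union, +1)
BGRU@3: {A,C,G} ∩ {A} = {A} (intersection, +0)
HI@3: {G} ∪ {A} = {A,G} (union, +1)
BGHIRU@3: {A} ∩ {A,G} = {A} (intersection, +0)
GR@4: {A} ∩ {A} = {A} (intersection, +0)
BGR@4: {T} ∪ {A} = {A,T} (union, +1)
BGRU@4: {A,T} ∩ {T} = {T} (intersection, +0)
HI@4: {A} ∩ {A} = {A} (intersection, +0)
BGHIRU@4: {T} ∪ {A} = {A,T} (union, +1)
GR@5: {G} ∩ {G} = {G} (intersection, +0)
BGR@5: {A} ∪ {G} = {A,G} (union, +1)
BGRU@5: {A,G} ∩ {G} = {G} (intersection, +0)
HI@5: {C} ∩ {C} = {C} (intersection, +0)
BGHIRU@5: {G} ∪ {C} = {C,G} (union, +1)
per-site changes: [3, 3, 3, 3, 2, 2]; total = 16

G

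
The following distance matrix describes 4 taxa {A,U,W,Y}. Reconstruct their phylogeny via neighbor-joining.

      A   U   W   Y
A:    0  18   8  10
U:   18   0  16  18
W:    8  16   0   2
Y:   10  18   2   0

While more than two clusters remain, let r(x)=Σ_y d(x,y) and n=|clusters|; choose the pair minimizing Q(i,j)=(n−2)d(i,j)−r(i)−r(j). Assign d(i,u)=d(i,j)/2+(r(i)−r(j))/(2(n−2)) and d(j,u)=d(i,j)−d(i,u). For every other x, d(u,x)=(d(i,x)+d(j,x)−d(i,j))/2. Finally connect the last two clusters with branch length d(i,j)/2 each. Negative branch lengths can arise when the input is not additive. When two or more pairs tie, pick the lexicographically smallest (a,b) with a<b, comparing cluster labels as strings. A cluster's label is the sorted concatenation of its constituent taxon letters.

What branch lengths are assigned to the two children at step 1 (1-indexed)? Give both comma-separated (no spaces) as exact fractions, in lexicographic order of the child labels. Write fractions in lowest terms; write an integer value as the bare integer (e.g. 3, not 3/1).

5,13

1. join A+U (d=18, Q=-52) ⇒ AU; edges |A|=5, |U|=13
  updated: d(AU,W)=3, d(AU,Y)=5
2. join AU+W (d=3, Q=-10) ⇒ AUW; edges |AU|=3, |W|=0
  updated: d(AUW,Y)=2
3. join AUW+Y (d=2) ⇒ AUWY; edges |AUW|=1, |Y|=1
final tree: (((A:5,U:13):3,W:0):1,Y:1)
total length: 23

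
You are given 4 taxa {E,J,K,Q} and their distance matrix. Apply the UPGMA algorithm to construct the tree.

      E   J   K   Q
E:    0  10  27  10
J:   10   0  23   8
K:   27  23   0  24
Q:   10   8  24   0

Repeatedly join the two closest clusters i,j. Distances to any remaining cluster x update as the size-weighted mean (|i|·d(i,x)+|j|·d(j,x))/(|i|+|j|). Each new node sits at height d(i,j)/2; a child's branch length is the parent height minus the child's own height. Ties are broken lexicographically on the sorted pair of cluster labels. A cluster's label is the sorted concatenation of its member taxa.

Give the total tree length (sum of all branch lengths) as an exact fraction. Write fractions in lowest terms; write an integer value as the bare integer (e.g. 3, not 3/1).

1. join J+Q (d=8) ⇒ JQ; edges |J|=4, |Q|=4
  updated: d(E,JQ)=10, d(JQ,K)=47/2
2. join E+JQ (d=10) ⇒ EJQ; edges |E|=5, |JQ|=1
  updated: d(EJQ,K)=74/3
3. join EJQ+K (d=74/3) ⇒ EJKQ; edges |EJQ|=22/3, |K|=37/3
final tree: ((E:5,(J:4,Q:4):1):22/3,K:37/3)
total length: 101/3

101/3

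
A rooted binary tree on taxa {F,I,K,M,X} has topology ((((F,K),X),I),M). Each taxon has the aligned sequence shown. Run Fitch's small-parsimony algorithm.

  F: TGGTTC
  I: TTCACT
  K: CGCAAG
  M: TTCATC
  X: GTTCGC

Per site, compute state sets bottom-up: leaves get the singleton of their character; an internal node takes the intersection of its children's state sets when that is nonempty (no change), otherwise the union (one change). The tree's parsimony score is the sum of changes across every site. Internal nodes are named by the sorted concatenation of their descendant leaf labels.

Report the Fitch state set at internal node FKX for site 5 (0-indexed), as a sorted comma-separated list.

[col 0] FK: children F:{T}, K:{C} ∪→ {C,T}; cost 1
[col 0] FKX: children FK:{C,T}, X:{G} ∪→ {C,G,T}; cost 1
[col 0] FIKX: children FKX:{C,G,T}, I:{T} ∩→ {T}; cost 0
[col 0] FIKMX: children FIKX:{T}, M:{T} ∩→ {T}; cost 0
[col 1] FK: children F:{G}, K:{G} ∩→ {G}; cost 0
[col 1] FKX: children FK:{G}, X:{T} ∪→ {G,T}; cost 1
[col 1] FIKX: children FKX:{G,T}, I:{T} ∩→ {T}; cost 0
[col 1] FIKMX: children FIKX:{T}, M:{T} ∩→ {T}; cost 0
[col 2] FK: children F:{G}, K:{C} ∪→ {C,G}; cost 1
[col 2] FKX: children FK:{C,G}, X:{T} ∪→ {C,G,T}; cost 1
[col 2] FIKX: children FKX:{C,G,T}, I:{C} ∩→ {C}; cost 0
[col 2] FIKMX: children FIKX:{C}, M:{C} ∩→ {C}; cost 0
[col 3] FK: children F:{T}, K:{A} ∪→ {A,T}; cost 1
[col 3] FKX: children FK:{A,T}, X:{C} ∪→ {A,C,T}; cost 1
[col 3] FIKX: children FKX:{A,C,T}, I:{A} ∩→ {A}; cost 0
[col 3] FIKMX: children FIKX:{A}, M:{A} ∩→ {A}; cost 0
[col 4] FK: children F:{T}, K:{A} ∪→ {A,T}; cost 1
[col 4] FKX: children FK:{A,T}, X:{G} ∪→ {A,G,T}; cost 1
[col 4] FIKX: children FKX:{A,G,T}, I:{C} ∪→ {A,C,G,T}; cost 1
[col 4] FIKMX: children FIKX:{A,C,G,T}, M:{T} ∩→ {T}; cost 0
[col 5] FK: children F:{C}, K:{G} ∪→ {C,G}; cost 1
[col 5] FKX: children FK:{C,G}, X:{C} ∩→ {C}; cost 0
[col 5] FIKX: children FKX:{C}, I:{T} ∪→ {C,T}; cost 1
[col 5] FIKMX: children FIKX:{C,T}, M:{C} ∩→ {C}; cost 0
per-site changes: [2, 1, 2, 2, 3, 2]; total = 12

C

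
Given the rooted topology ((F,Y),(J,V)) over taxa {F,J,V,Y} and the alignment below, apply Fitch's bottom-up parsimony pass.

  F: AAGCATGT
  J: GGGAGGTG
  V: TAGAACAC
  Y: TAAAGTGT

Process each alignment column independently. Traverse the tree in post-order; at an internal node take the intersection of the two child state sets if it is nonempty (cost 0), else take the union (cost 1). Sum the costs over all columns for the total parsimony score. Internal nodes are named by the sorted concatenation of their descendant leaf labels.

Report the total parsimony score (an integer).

13

site 0, node FY: F={A} ∪ Y={T} → {A,T} (+1)
site 0, node JV: J={G} ∪ V={T} → {G,T} (+1)
site 0, node FJVY: FY={A,T} ∩ JV={G,T} → {T} (+0)
site 1, node FY: F={A} ∩ Y={A} → {A} (+0)
site 1, node JV: J={G} ∪ V={A} → {A,G} (+1)
site 1, node FJVY: FY={A} ∩ JV={A,G} → {A} (+0)
site 2, node FY: F={G} ∪ Y={A} → {A,G} (+1)
site 2, node JV: J={G} ∩ V={G} → {G} (+0)
site 2, node FJVY: FY={A,G} ∩ JV={G} → {G} (+0)
site 3, node FY: F={C} ∪ Y={A} → {A,C} (+1)
site 3, node JV: J={A} ∩ V={A} → {A} (+0)
site 3, node FJVY: FY={A,C} ∩ JV={A} → {A} (+0)
site 4, node FY: F={A} ∪ Y={G} → {A,G} (+1)
site 4, node JV: J={G} ∪ V={A} → {A,G} (+1)
site 4, node FJVY: FY={A,G} ∩ JV={A,G} → {A,G} (+0)
site 5, node FY: F={T} ∩ Y={T} → {T} (+0)
site 5, node JV: J={G} ∪ V={C} → {C,G} (+1)
site 5, node FJVY: FY={T} ∪ JV={C,G} → {C,G,T} (+1)
site 6, node FY: F={G} ∩ Y={G} → {G} (+0)
site 6, node JV: J={T} ∪ V={A} → {A,T} (+1)
site 6, node FJVY: FY={G} ∪ JV={A,T} → {A,G,T} (+1)
site 7, node FY: F={T} ∩ Y={T} → {T} (+0)
site 7, node JV: J={G} ∪ V={C} → {C,G} (+1)
site 7, node FJVY: FY={T} ∪ JV={C,G} → {C,G,T} (+1)
per-site changes: [2, 1, 1, 1, 2, 2, 2, 2]; total = 13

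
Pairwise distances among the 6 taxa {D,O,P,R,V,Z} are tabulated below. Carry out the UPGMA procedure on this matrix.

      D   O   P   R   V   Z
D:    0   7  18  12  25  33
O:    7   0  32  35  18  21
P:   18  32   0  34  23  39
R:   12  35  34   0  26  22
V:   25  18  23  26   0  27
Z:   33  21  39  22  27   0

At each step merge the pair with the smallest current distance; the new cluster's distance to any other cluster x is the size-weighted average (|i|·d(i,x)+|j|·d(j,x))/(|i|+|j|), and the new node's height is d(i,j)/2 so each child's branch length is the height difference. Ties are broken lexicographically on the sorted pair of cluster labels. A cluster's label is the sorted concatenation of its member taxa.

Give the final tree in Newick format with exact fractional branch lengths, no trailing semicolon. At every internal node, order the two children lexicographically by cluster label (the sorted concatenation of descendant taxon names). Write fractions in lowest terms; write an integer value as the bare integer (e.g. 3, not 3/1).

iteration 1: select D,O (d=7); attach at lengths (7/2, 7/2); label the merged cluster DO
  updated: d(DO,P)=25, d(DO,R)=47/2, d(DO,V)=43/2, d(DO,Z)=27
iteration 2: select DO,V (d=43/2); attach at lengths (29/4, 43/4); label the merged cluster DOV
  updated: d(DOV,P)=73/3, d(DOV,R)=73/3, d(DOV,Z)=27
iteration 3: select R,Z (d=22); attach at lengths (11, 11); label the merged cluster RZ
  updated: d(DOV,RZ)=77/3, d(P,RZ)=73/2
iteration 4: select DOV,P (d=73/3); attach at lengths (17/12, 73/6); label the merged cluster DOPV
  updated: d(DOPV,RZ)=227/8
iteration 5: select DOPV,RZ (d=227/8); attach at lengths (97/48, 51/16); label the merged cluster DOPRVZ
final tree: ((((D:7/2,O:7/2):29/4,V:43/4):17/12,P:73/6):97/48,(R:11,Z:11):51/16)
total length: 1579/24

((((D:7/2,O:7/2):29/4,V:43/4):17/12,P:73/6):97/48,(R:11,Z:11):51/16)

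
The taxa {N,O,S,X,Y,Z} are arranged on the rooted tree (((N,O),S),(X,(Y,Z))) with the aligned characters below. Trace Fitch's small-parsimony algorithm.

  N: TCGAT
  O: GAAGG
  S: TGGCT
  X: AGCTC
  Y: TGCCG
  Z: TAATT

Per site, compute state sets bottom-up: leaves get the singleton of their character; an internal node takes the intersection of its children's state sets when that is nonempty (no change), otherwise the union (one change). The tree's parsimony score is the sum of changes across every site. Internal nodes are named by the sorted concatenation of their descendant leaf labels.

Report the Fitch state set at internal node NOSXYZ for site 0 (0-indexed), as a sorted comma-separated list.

NO@0: {T} ∪ {G} = {G,T} (union, +1)
NOS@0: {G,T} ∩ {T} = {T} (intersection, +0)
YZ@0: {T} ∩ {T} = {T} (intersection, +0)
XYZ@0: {A} ∪ {T} = {A,T} (union, +1)
NOSXYZ@0: {T} ∩ {A,T} = {T} (intersection, +0)
NO@1: {C} ∪ {A} = {A,C} (union, +1)
NOS@1: {A,C} ∪ {G} = {A,C,G} (union, +1)
YZ@1: {G} ∪ {A} = {A,G} (union, +1)
XYZ@1: {G} ∩ {A,G} = {G} (intersection, +0)
NOSXYZ@1: {A,C,G} ∩ {G} = {G} (intersection, +0)
NO@2: {G} ∪ {A} = {A,G} (union, +1)
NOS@2: {A,G} ∩ {G} = {G} (intersection, +0)
YZ@2: {C} ∪ {A} = {A,C} (union, +1)
XYZ@2: {C} ∩ {A,C} = {C} (intersection, +0)
NOSXYZ@2: {G} ∪ {C} = {C,G} (union, +1)
NO@3: {A} ∪ {G} = {A,G} (union, +1)
NOS@3: {A,G} ∪ {C} = {A,C,G} (union, +1)
YZ@3: {C} ∪ {T} = {C,T} (union, +1)
XYZ@3: {T} ∩ {C,T} = {T} (intersection, +0)
NOSXYZ@3: {A,C,G} ∪ {T} = {A,C,G,T} (union, +1)
NO@4: {T} ∪ {G} = {G,T} (union, +1)
NOS@4: {G,T} ∩ {T} = {T} (intersection, +0)
YZ@4: {G} ∪ {T} = {G,T} (union, +1)
XYZ@4: {C} ∪ {G,T} = {C,G,T} (union, +1)
NOSXYZ@4: {T} ∩ {C,G,T} = {T} (intersection, +0)
per-site changes: [2, 3, 3, 4, 3]; total = 15

T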